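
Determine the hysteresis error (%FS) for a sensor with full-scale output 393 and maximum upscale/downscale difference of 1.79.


Hysteresis = (max difference / full scale) * 100%.
H = (1.79 / 393) * 100
H = 0.455 %FS

0.455 %FS


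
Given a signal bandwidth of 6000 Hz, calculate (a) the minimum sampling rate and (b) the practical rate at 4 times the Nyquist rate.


By Nyquist theorem, fs_min = 2 * fmax.
fs_min = 2 * 6000 = 12000 Hz
Practical rate = 4 * fs_min = 4 * 12000 = 48000 Hz

fs_min = 12000 Hz, fs_practical = 48000 Hz


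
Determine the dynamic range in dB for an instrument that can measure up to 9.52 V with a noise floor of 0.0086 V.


Dynamic range = 20 * log10(Vmax / Vnoise).
DR = 20 * log10(9.52 / 0.0086)
DR = 20 * log10(1106.98)
DR = 60.88 dB

60.88 dB


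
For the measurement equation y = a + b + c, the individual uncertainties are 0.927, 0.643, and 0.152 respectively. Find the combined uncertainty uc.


For a sum of independent quantities, uc = sqrt(u1^2 + u2^2 + u3^2).
uc = sqrt(0.927^2 + 0.643^2 + 0.152^2)
uc = sqrt(0.859329 + 0.413449 + 0.023104)
uc = 1.1384

1.1384


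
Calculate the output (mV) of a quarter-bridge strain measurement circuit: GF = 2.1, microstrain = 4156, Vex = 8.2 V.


Quarter bridge output: Vout = (GF * epsilon * Vex) / 4.
Vout = (2.1 * 4156e-6 * 8.2) / 4
Vout = 0.07156632 / 4 V
Vout = 0.01789158 V = 17.8916 mV

17.8916 mV


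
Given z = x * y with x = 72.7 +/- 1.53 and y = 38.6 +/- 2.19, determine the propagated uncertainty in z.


For a product z = x*y, the relative uncertainty is:
uz/z = sqrt((ux/x)^2 + (uy/y)^2)
Relative uncertainties: ux/x = 1.53/72.7 = 0.021045
uy/y = 2.19/38.6 = 0.056736
z = 72.7 * 38.6 = 2806.2
uz = 2806.2 * sqrt(0.021045^2 + 0.056736^2) = 169.814

169.814


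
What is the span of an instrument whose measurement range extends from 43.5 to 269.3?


Span = upper range - lower range.
Span = 269.3 - (43.5)
Span = 225.8

225.8


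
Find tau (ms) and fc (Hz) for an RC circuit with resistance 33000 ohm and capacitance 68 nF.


Time constant: tau = R * C.
tau = 33000 * 6.80e-08 = 0.002244 s
tau = 2.244 ms
Cutoff frequency: fc = 1 / (2*pi*R*C).
fc = 1 / (2*pi*0.002244) = 70.92 Hz

tau = 2.244 ms, fc = 70.92 Hz


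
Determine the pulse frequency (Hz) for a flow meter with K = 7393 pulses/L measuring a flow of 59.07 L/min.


Frequency = K * Q / 60 (converting L/min to L/s).
f = 7393 * 59.07 / 60
f = 436704.51 / 60
f = 7278.41 Hz

7278.41 Hz


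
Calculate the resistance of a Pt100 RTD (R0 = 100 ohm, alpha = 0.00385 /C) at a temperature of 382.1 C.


The RTD equation: Rt = R0 * (1 + alpha * T).
Rt = 100 * (1 + 0.00385 * 382.1)
Rt = 100 * (1 + 1.471085)
Rt = 100 * 2.471085
Rt = 247.109 ohm

247.109 ohm


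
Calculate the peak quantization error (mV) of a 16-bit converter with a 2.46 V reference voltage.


The maximum quantization error is +/- LSB/2.
LSB = Vref / 2^n = 2.46 / 65536 = 3.754e-05 V
Max error = LSB / 2 = 3.754e-05 / 2 = 1.877e-05 V
Max error = 0.0188 mV

0.0188 mV


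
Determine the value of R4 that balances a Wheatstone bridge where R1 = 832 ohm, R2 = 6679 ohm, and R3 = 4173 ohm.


At balance: R1*R4 = R2*R3, so R4 = R2*R3/R1.
R4 = 6679 * 4173 / 832
R4 = 27871467 / 832
R4 = 33499.36 ohm

33499.36 ohm


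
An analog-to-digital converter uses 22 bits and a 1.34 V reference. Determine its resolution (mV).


The resolution (LSB) of an ADC is Vref / 2^n.
LSB = 1.34 / 2^22
LSB = 1.34 / 4194304
LSB = 3.2e-07 V = 0.00031948 mV

0.00031948 mV


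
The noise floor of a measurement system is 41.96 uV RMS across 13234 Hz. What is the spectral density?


Noise spectral density = Vrms / sqrt(BW).
NSD = 41.96 / sqrt(13234)
NSD = 41.96 / 115.0391
NSD = 0.3647 uV/sqrt(Hz)

0.3647 uV/sqrt(Hz)


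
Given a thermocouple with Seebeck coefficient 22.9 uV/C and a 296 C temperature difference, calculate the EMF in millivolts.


The thermocouple output V = sensitivity * dT.
V = 22.9 uV/C * 296 C
V = 6778.4 uV
V = 6.778 mV

6.778 mV


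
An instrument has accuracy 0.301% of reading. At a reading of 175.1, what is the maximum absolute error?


Absolute error = (accuracy% / 100) * reading.
Error = (0.301 / 100) * 175.1
Error = 0.00301 * 175.1
Error = 0.5271

0.5271


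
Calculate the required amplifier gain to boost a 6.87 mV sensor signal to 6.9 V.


Gain = Vout / Vin (converting to same units).
G = 6.9 V / 6.87 mV
G = 6900.0 mV / 6.87 mV
G = 1004.37

1004.37


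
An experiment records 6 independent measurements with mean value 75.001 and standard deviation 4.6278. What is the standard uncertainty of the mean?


The standard uncertainty for Type A evaluation is u = s / sqrt(n).
u = 4.6278 / sqrt(6)
u = 4.6278 / 2.4495
u = 1.8893

1.8893


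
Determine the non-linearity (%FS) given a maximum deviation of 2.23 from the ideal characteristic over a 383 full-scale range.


Linearity error = (max deviation / full scale) * 100%.
Linearity = (2.23 / 383) * 100
Linearity = 0.582 %FS

0.582 %FS


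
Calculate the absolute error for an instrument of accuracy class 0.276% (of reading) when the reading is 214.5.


Absolute error = (accuracy% / 100) * reading.
Error = (0.276 / 100) * 214.5
Error = 0.00276 * 214.5
Error = 0.592

0.592


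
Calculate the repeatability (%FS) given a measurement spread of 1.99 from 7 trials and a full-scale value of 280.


Repeatability = (spread / full scale) * 100%.
R = (1.99 / 280) * 100
R = 0.711 %FS

0.711 %FS


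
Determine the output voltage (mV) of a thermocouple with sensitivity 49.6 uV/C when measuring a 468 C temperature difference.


The thermocouple output V = sensitivity * dT.
V = 49.6 uV/C * 468 C
V = 23212.8 uV
V = 23.213 mV

23.213 mV


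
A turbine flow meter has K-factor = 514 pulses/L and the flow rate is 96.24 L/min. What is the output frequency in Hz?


Frequency = K * Q / 60 (converting L/min to L/s).
f = 514 * 96.24 / 60
f = 49467.36 / 60
f = 824.46 Hz

824.46 Hz


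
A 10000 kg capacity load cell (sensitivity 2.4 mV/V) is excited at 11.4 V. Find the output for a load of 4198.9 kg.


Vout = rated_output * Vex * (load / capacity).
Vout = 2.4 * 11.4 * (4198.9 / 10000)
Vout = 2.4 * 11.4 * 0.41989
Vout = 11.488 mV

11.488 mV


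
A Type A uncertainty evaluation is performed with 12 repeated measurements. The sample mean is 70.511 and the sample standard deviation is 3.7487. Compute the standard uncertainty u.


The standard uncertainty for Type A evaluation is u = s / sqrt(n).
u = 3.7487 / sqrt(12)
u = 3.7487 / 3.4641
u = 1.0822

1.0822


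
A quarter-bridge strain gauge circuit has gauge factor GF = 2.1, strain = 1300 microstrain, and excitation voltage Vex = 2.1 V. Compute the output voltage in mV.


Quarter bridge output: Vout = (GF * epsilon * Vex) / 4.
Vout = (2.1 * 1300e-6 * 2.1) / 4
Vout = 0.005733 / 4 V
Vout = 0.00143325 V = 1.4332 mV

1.4332 mV


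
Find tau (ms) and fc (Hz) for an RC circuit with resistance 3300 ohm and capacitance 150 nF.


Time constant: tau = R * C.
tau = 3300 * 1.50e-07 = 0.000495 s
tau = 0.495 ms
Cutoff frequency: fc = 1 / (2*pi*R*C).
fc = 1 / (2*pi*0.000495) = 321.53 Hz

tau = 0.495 ms, fc = 321.53 Hz


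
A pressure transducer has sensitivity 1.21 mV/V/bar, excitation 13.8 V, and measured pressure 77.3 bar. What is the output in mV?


Output = sensitivity * Vex * P.
Vout = 1.21 * 13.8 * 77.3
Vout = 16.698 * 77.3
Vout = 1290.76 mV

1290.76 mV


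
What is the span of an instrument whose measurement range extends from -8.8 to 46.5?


Span = upper range - lower range.
Span = 46.5 - (-8.8)
Span = 55.3

55.3


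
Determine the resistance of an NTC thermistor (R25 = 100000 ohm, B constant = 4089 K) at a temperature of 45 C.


NTC thermistor equation: Rt = R25 * exp(B * (1/T - 1/T25)).
T in Kelvin: 318.15 K, T25 = 298.15 K
1/T - 1/T25 = 1/318.15 - 1/298.15 = -0.00021084
B * (1/T - 1/T25) = 4089 * -0.00021084 = -0.8621
Rt = 100000 * exp(-0.8621) = 42225.5 ohm

42225.5 ohm


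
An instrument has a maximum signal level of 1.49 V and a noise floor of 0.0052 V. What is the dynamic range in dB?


Dynamic range = 20 * log10(Vmax / Vnoise).
DR = 20 * log10(1.49 / 0.0052)
DR = 20 * log10(286.54)
DR = 49.14 dB

49.14 dB


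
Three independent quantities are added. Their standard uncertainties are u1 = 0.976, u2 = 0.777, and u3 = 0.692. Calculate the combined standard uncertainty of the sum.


For a sum of independent quantities, uc = sqrt(u1^2 + u2^2 + u3^2).
uc = sqrt(0.976^2 + 0.777^2 + 0.692^2)
uc = sqrt(0.952576 + 0.603729 + 0.478864)
uc = 1.4266

1.4266


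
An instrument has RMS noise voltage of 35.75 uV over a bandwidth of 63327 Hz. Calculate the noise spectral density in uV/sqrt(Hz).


Noise spectral density = Vrms / sqrt(BW).
NSD = 35.75 / sqrt(63327)
NSD = 35.75 / 251.6486
NSD = 0.1421 uV/sqrt(Hz)

0.1421 uV/sqrt(Hz)


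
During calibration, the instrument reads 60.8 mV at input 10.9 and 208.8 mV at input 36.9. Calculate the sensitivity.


Sensitivity = (y2 - y1) / (x2 - x1).
S = (208.8 - 60.8) / (36.9 - 10.9)
S = 148.0 / 26.0
S = 5.6923 mV/unit

5.6923 mV/unit


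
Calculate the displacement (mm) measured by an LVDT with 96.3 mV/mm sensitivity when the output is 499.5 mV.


Displacement = Vout / sensitivity.
d = 499.5 / 96.3
d = 5.187 mm

5.187 mm


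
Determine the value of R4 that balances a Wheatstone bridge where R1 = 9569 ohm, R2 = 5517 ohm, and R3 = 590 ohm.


At balance: R1*R4 = R2*R3, so R4 = R2*R3/R1.
R4 = 5517 * 590 / 9569
R4 = 3255030 / 9569
R4 = 340.16 ohm

340.16 ohm


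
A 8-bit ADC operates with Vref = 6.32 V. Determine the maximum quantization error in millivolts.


The maximum quantization error is +/- LSB/2.
LSB = Vref / 2^n = 6.32 / 256 = 0.0246875 V
Max error = LSB / 2 = 0.0246875 / 2 = 0.01234375 V
Max error = 12.3438 mV

12.3438 mV


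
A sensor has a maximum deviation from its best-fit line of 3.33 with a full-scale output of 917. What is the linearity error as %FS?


Linearity error = (max deviation / full scale) * 100%.
Linearity = (3.33 / 917) * 100
Linearity = 0.363 %FS

0.363 %FS


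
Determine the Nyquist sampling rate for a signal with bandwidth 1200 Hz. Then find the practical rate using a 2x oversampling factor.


By Nyquist theorem, fs_min = 2 * fmax.
fs_min = 2 * 1200 = 2400 Hz
Practical rate = 2 * fs_min = 2 * 2400 = 4800 Hz

fs_min = 2400 Hz, fs_practical = 4800 Hz


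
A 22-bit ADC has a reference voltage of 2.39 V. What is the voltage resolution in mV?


The resolution (LSB) of an ADC is Vref / 2^n.
LSB = 2.39 / 2^22
LSB = 2.39 / 4194304
LSB = 5.7e-07 V = 0.00056982 mV

0.00056982 mV


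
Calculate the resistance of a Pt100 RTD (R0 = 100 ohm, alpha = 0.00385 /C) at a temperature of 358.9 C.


The RTD equation: Rt = R0 * (1 + alpha * T).
Rt = 100 * (1 + 0.00385 * 358.9)
Rt = 100 * (1 + 1.381765)
Rt = 100 * 2.381765
Rt = 238.176 ohm

238.176 ohm


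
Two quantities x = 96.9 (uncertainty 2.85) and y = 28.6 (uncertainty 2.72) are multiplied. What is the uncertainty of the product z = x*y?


For a product z = x*y, the relative uncertainty is:
uz/z = sqrt((ux/x)^2 + (uy/y)^2)
Relative uncertainties: ux/x = 2.85/96.9 = 0.029412
uy/y = 2.72/28.6 = 0.095105
z = 96.9 * 28.6 = 2771.3
uz = 2771.3 * sqrt(0.029412^2 + 0.095105^2) = 275.884

275.884


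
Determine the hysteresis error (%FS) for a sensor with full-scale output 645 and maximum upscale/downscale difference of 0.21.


Hysteresis = (max difference / full scale) * 100%.
H = (0.21 / 645) * 100
H = 0.033 %FS

0.033 %FS


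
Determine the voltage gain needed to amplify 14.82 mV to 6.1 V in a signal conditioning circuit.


Gain = Vout / Vin (converting to same units).
G = 6.1 V / 14.82 mV
G = 6100.0 mV / 14.82 mV
G = 411.61

411.61


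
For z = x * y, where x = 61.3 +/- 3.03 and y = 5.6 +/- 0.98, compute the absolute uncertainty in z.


For a product z = x*y, the relative uncertainty is:
uz/z = sqrt((ux/x)^2 + (uy/y)^2)
Relative uncertainties: ux/x = 3.03/61.3 = 0.049429
uy/y = 0.98/5.6 = 0.175
z = 61.3 * 5.6 = 343.3
uz = 343.3 * sqrt(0.049429^2 + 0.175^2) = 62.424

62.424


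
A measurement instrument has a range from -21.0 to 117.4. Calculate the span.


Span = upper range - lower range.
Span = 117.4 - (-21.0)
Span = 138.4

138.4


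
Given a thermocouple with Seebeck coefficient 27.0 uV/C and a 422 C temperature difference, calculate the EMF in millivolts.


The thermocouple output V = sensitivity * dT.
V = 27.0 uV/C * 422 C
V = 11394.0 uV
V = 11.394 mV

11.394 mV


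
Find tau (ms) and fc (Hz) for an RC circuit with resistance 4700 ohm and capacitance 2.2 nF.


Time constant: tau = R * C.
tau = 4700 * 2.20e-09 = 1.034e-05 s
tau = 0.0103 ms
Cutoff frequency: fc = 1 / (2*pi*R*C).
fc = 1 / (2*pi*1.034e-05) = 15392.16 Hz

tau = 0.0103 ms, fc = 15392.16 Hz


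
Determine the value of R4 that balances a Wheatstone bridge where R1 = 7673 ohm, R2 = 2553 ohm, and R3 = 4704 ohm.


At balance: R1*R4 = R2*R3, so R4 = R2*R3/R1.
R4 = 2553 * 4704 / 7673
R4 = 12009312 / 7673
R4 = 1565.14 ohm

1565.14 ohm


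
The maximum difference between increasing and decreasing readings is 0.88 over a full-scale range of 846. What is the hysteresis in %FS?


Hysteresis = (max difference / full scale) * 100%.
H = (0.88 / 846) * 100
H = 0.104 %FS

0.104 %FS


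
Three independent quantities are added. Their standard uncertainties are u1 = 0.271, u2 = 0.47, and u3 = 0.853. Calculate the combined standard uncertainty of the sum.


For a sum of independent quantities, uc = sqrt(u1^2 + u2^2 + u3^2).
uc = sqrt(0.271^2 + 0.47^2 + 0.853^2)
uc = sqrt(0.073441 + 0.2209 + 0.727609)
uc = 1.0109

1.0109


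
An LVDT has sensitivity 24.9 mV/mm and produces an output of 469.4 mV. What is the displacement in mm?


Displacement = Vout / sensitivity.
d = 469.4 / 24.9
d = 18.851 mm

18.851 mm


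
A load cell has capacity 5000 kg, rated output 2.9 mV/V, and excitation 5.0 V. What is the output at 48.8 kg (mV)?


Vout = rated_output * Vex * (load / capacity).
Vout = 2.9 * 5.0 * (48.8 / 5000)
Vout = 2.9 * 5.0 * 0.00976
Vout = 0.142 mV

0.142 mV


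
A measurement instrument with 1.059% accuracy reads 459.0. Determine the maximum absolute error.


Absolute error = (accuracy% / 100) * reading.
Error = (1.059 / 100) * 459.0
Error = 0.01059 * 459.0
Error = 4.8608

4.8608


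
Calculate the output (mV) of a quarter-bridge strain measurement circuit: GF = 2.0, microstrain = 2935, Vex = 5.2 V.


Quarter bridge output: Vout = (GF * epsilon * Vex) / 4.
Vout = (2.0 * 2935e-6 * 5.2) / 4
Vout = 0.030524 / 4 V
Vout = 0.007631 V = 7.631 mV

7.631 mV


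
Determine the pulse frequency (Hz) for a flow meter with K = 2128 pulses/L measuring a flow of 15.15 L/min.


Frequency = K * Q / 60 (converting L/min to L/s).
f = 2128 * 15.15 / 60
f = 32239.2 / 60
f = 537.32 Hz

537.32 Hz


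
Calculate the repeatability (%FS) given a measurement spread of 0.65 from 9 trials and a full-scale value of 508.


Repeatability = (spread / full scale) * 100%.
R = (0.65 / 508) * 100
R = 0.128 %FS

0.128 %FS


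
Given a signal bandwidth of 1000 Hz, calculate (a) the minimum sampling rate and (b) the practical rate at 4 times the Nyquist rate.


By Nyquist theorem, fs_min = 2 * fmax.
fs_min = 2 * 1000 = 2000 Hz
Practical rate = 4 * fs_min = 4 * 2000 = 8000 Hz

fs_min = 2000 Hz, fs_practical = 8000 Hz


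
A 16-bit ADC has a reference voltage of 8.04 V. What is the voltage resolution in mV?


The resolution (LSB) of an ADC is Vref / 2^n.
LSB = 8.04 / 2^16
LSB = 8.04 / 65536
LSB = 0.00012268 V = 0.12268066 mV

0.12268066 mV


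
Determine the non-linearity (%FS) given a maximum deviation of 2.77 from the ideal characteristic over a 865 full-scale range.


Linearity error = (max deviation / full scale) * 100%.
Linearity = (2.77 / 865) * 100
Linearity = 0.32 %FS

0.32 %FS


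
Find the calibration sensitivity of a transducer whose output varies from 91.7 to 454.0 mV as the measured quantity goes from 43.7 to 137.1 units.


Sensitivity = (y2 - y1) / (x2 - x1).
S = (454.0 - 91.7) / (137.1 - 43.7)
S = 362.3 / 93.4
S = 3.879 mV/unit

3.879 mV/unit


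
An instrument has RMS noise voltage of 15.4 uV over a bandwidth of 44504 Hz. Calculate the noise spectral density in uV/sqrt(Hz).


Noise spectral density = Vrms / sqrt(BW).
NSD = 15.4 / sqrt(44504)
NSD = 15.4 / 210.9597
NSD = 0.073 uV/sqrt(Hz)

0.073 uV/sqrt(Hz)


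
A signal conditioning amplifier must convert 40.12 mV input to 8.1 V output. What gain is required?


Gain = Vout / Vin (converting to same units).
G = 8.1 V / 40.12 mV
G = 8100.0 mV / 40.12 mV
G = 201.89

201.89


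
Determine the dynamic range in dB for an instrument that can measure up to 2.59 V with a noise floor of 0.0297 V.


Dynamic range = 20 * log10(Vmax / Vnoise).
DR = 20 * log10(2.59 / 0.0297)
DR = 20 * log10(87.21)
DR = 38.81 dB

38.81 dB


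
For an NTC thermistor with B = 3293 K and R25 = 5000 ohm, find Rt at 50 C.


NTC thermistor equation: Rt = R25 * exp(B * (1/T - 1/T25)).
T in Kelvin: 323.15 K, T25 = 298.15 K
1/T - 1/T25 = 1/323.15 - 1/298.15 = -0.00025948
B * (1/T - 1/T25) = 3293 * -0.00025948 = -0.8545
Rt = 5000 * exp(-0.8545) = 2127.6 ohm

2127.6 ohm


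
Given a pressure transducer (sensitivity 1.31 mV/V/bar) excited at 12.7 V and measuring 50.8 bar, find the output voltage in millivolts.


Output = sensitivity * Vex * P.
Vout = 1.31 * 12.7 * 50.8
Vout = 16.637 * 50.8
Vout = 845.16 mV

845.16 mV


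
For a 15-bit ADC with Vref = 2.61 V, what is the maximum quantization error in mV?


The maximum quantization error is +/- LSB/2.
LSB = Vref / 2^n = 2.61 / 32768 = 7.965e-05 V
Max error = LSB / 2 = 7.965e-05 / 2 = 3.983e-05 V
Max error = 0.0398 mV

0.0398 mV


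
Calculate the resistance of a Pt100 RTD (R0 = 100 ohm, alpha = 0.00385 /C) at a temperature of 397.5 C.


The RTD equation: Rt = R0 * (1 + alpha * T).
Rt = 100 * (1 + 0.00385 * 397.5)
Rt = 100 * (1 + 1.530375)
Rt = 100 * 2.530375
Rt = 253.038 ohm

253.038 ohm


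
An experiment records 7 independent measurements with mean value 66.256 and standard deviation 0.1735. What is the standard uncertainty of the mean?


The standard uncertainty for Type A evaluation is u = s / sqrt(n).
u = 0.1735 / sqrt(7)
u = 0.1735 / 2.6458
u = 0.0656

0.0656


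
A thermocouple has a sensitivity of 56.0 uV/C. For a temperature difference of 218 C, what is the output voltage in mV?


The thermocouple output V = sensitivity * dT.
V = 56.0 uV/C * 218 C
V = 12208.0 uV
V = 12.208 mV

12.208 mV


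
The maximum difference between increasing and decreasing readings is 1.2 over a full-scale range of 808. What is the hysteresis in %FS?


Hysteresis = (max difference / full scale) * 100%.
H = (1.2 / 808) * 100
H = 0.149 %FS

0.149 %FS


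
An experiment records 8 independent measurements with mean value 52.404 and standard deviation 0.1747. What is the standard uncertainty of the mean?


The standard uncertainty for Type A evaluation is u = s / sqrt(n).
u = 0.1747 / sqrt(8)
u = 0.1747 / 2.8284
u = 0.0618

0.0618


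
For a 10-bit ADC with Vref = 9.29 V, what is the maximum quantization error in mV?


The maximum quantization error is +/- LSB/2.
LSB = Vref / 2^n = 9.29 / 1024 = 0.00907227 V
Max error = LSB / 2 = 0.00907227 / 2 = 0.00453613 V
Max error = 4.5361 mV

4.5361 mV


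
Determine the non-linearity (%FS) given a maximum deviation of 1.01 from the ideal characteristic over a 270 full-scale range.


Linearity error = (max deviation / full scale) * 100%.
Linearity = (1.01 / 270) * 100
Linearity = 0.374 %FS

0.374 %FS


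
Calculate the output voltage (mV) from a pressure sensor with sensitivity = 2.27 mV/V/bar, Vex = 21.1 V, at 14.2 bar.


Output = sensitivity * Vex * P.
Vout = 2.27 * 21.1 * 14.2
Vout = 47.897 * 14.2
Vout = 680.14 mV

680.14 mV


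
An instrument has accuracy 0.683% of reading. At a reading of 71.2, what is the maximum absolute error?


Absolute error = (accuracy% / 100) * reading.
Error = (0.683 / 100) * 71.2
Error = 0.00683 * 71.2
Error = 0.4863

0.4863


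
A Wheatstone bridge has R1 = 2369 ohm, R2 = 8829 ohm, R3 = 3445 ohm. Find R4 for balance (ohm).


At balance: R1*R4 = R2*R3, so R4 = R2*R3/R1.
R4 = 8829 * 3445 / 2369
R4 = 30415905 / 2369
R4 = 12839.13 ohm

12839.13 ohm


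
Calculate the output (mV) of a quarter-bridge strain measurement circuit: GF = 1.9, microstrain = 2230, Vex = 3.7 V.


Quarter bridge output: Vout = (GF * epsilon * Vex) / 4.
Vout = (1.9 * 2230e-6 * 3.7) / 4
Vout = 0.0156769 / 4 V
Vout = 0.00391922 V = 3.9192 mV

3.9192 mV


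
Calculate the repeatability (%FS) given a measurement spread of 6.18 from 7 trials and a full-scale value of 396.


Repeatability = (spread / full scale) * 100%.
R = (6.18 / 396) * 100
R = 1.561 %FS

1.561 %FS


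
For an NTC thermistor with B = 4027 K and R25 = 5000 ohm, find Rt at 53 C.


NTC thermistor equation: Rt = R25 * exp(B * (1/T - 1/T25)).
T in Kelvin: 326.15 K, T25 = 298.15 K
1/T - 1/T25 = 1/326.15 - 1/298.15 = -0.00028794
B * (1/T - 1/T25) = 4027 * -0.00028794 = -1.1595
Rt = 5000 * exp(-1.1595) = 1568.1 ohm

1568.1 ohm


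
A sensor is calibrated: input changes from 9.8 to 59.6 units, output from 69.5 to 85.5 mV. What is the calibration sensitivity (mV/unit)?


Sensitivity = (y2 - y1) / (x2 - x1).
S = (85.5 - 69.5) / (59.6 - 9.8)
S = 16.0 / 49.8
S = 0.3213 mV/unit

0.3213 mV/unit


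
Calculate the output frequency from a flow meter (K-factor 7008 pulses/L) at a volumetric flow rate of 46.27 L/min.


Frequency = K * Q / 60 (converting L/min to L/s).
f = 7008 * 46.27 / 60
f = 324260.16 / 60
f = 5404.34 Hz

5404.34 Hz


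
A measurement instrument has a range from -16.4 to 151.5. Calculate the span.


Span = upper range - lower range.
Span = 151.5 - (-16.4)
Span = 167.9

167.9


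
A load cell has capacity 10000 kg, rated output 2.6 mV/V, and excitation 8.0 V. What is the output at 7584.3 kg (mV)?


Vout = rated_output * Vex * (load / capacity).
Vout = 2.6 * 8.0 * (7584.3 / 10000)
Vout = 2.6 * 8.0 * 0.75843
Vout = 15.775 mV

15.775 mV


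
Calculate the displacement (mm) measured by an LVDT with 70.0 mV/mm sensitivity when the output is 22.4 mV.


Displacement = Vout / sensitivity.
d = 22.4 / 70.0
d = 0.32 mm

0.32 mm


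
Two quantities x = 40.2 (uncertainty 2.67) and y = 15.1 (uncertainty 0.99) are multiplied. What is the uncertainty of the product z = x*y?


For a product z = x*y, the relative uncertainty is:
uz/z = sqrt((ux/x)^2 + (uy/y)^2)
Relative uncertainties: ux/x = 2.67/40.2 = 0.066418
uy/y = 0.99/15.1 = 0.065563
z = 40.2 * 15.1 = 607.0
uz = 607.0 * sqrt(0.066418^2 + 0.065563^2) = 56.651

56.651


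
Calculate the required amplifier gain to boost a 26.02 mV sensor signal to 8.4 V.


Gain = Vout / Vin (converting to same units).
G = 8.4 V / 26.02 mV
G = 8400.0 mV / 26.02 mV
G = 322.83

322.83


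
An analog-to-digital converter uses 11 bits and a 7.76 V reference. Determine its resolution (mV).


The resolution (LSB) of an ADC is Vref / 2^n.
LSB = 7.76 / 2^11
LSB = 7.76 / 2048
LSB = 0.00378906 V = 3.7890625 mV

3.7890625 mV


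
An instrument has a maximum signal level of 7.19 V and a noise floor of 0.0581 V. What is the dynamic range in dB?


Dynamic range = 20 * log10(Vmax / Vnoise).
DR = 20 * log10(7.19 / 0.0581)
DR = 20 * log10(123.75)
DR = 41.85 dB

41.85 dB


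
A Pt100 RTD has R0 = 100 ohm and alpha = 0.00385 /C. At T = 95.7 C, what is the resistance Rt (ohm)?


The RTD equation: Rt = R0 * (1 + alpha * T).
Rt = 100 * (1 + 0.00385 * 95.7)
Rt = 100 * (1 + 0.368445)
Rt = 100 * 1.368445
Rt = 136.844 ohm

136.844 ohm


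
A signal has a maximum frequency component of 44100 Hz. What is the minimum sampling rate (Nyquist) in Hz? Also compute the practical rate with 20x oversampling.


By Nyquist theorem, fs_min = 2 * fmax.
fs_min = 2 * 44100 = 88200 Hz
Practical rate = 20 * fs_min = 20 * 88200 = 1764000 Hz

fs_min = 88200 Hz, fs_practical = 1764000 Hz


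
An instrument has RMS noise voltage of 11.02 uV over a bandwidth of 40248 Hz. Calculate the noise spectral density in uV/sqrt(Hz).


Noise spectral density = Vrms / sqrt(BW).
NSD = 11.02 / sqrt(40248)
NSD = 11.02 / 200.619
NSD = 0.0549 uV/sqrt(Hz)

0.0549 uV/sqrt(Hz)


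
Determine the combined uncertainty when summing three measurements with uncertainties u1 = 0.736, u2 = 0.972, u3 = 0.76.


For a sum of independent quantities, uc = sqrt(u1^2 + u2^2 + u3^2).
uc = sqrt(0.736^2 + 0.972^2 + 0.76^2)
uc = sqrt(0.541696 + 0.944784 + 0.5776)
uc = 1.4367

1.4367


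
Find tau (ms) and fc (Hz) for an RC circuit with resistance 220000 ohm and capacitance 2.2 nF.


Time constant: tau = R * C.
tau = 220000 * 2.20e-09 = 0.000484 s
tau = 0.484 ms
Cutoff frequency: fc = 1 / (2*pi*R*C).
fc = 1 / (2*pi*0.000484) = 328.83 Hz

tau = 0.484 ms, fc = 328.83 Hz


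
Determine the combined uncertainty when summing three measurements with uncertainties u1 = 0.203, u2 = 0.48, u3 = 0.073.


For a sum of independent quantities, uc = sqrt(u1^2 + u2^2 + u3^2).
uc = sqrt(0.203^2 + 0.48^2 + 0.073^2)
uc = sqrt(0.041209 + 0.2304 + 0.005329)
uc = 0.5262

0.5262


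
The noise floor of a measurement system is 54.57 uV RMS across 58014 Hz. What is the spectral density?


Noise spectral density = Vrms / sqrt(BW).
NSD = 54.57 / sqrt(58014)
NSD = 54.57 / 240.861
NSD = 0.2266 uV/sqrt(Hz)

0.2266 uV/sqrt(Hz)


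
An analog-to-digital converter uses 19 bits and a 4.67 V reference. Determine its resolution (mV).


The resolution (LSB) of an ADC is Vref / 2^n.
LSB = 4.67 / 2^19
LSB = 4.67 / 524288
LSB = 8.91e-06 V = 0.00890732 mV

0.00890732 mV


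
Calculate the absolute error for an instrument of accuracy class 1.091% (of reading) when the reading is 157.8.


Absolute error = (accuracy% / 100) * reading.
Error = (1.091 / 100) * 157.8
Error = 0.01091 * 157.8
Error = 1.7216

1.7216


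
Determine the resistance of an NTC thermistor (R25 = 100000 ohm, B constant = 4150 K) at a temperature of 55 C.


NTC thermistor equation: Rt = R25 * exp(B * (1/T - 1/T25)).
T in Kelvin: 328.15 K, T25 = 298.15 K
1/T - 1/T25 = 1/328.15 - 1/298.15 = -0.00030663
B * (1/T - 1/T25) = 4150 * -0.00030663 = -1.2725
Rt = 100000 * exp(-1.2725) = 28012.7 ohm

28012.7 ohm


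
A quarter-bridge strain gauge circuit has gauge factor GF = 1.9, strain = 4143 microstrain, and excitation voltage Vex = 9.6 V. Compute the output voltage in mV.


Quarter bridge output: Vout = (GF * epsilon * Vex) / 4.
Vout = (1.9 * 4143e-6 * 9.6) / 4
Vout = 0.07556832 / 4 V
Vout = 0.01889208 V = 18.8921 mV

18.8921 mV


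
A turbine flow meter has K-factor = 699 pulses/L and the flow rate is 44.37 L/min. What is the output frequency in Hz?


Frequency = K * Q / 60 (converting L/min to L/s).
f = 699 * 44.37 / 60
f = 31014.63 / 60
f = 516.91 Hz

516.91 Hz


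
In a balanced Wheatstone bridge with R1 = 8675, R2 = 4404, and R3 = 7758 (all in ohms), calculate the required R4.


At balance: R1*R4 = R2*R3, so R4 = R2*R3/R1.
R4 = 4404 * 7758 / 8675
R4 = 34166232 / 8675
R4 = 3938.47 ohm

3938.47 ohm


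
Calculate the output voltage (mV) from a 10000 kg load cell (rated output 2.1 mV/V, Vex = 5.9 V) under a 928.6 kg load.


Vout = rated_output * Vex * (load / capacity).
Vout = 2.1 * 5.9 * (928.6 / 10000)
Vout = 2.1 * 5.9 * 0.09286
Vout = 1.151 mV

1.151 mV


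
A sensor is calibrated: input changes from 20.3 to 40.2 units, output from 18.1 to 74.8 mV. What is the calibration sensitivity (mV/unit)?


Sensitivity = (y2 - y1) / (x2 - x1).
S = (74.8 - 18.1) / (40.2 - 20.3)
S = 56.7 / 19.9
S = 2.8492 mV/unit

2.8492 mV/unit


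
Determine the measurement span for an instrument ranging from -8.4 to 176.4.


Span = upper range - lower range.
Span = 176.4 - (-8.4)
Span = 184.8

184.8


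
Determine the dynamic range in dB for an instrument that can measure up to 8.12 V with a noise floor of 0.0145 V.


Dynamic range = 20 * log10(Vmax / Vnoise).
DR = 20 * log10(8.12 / 0.0145)
DR = 20 * log10(560.0)
DR = 54.96 dB

54.96 dB


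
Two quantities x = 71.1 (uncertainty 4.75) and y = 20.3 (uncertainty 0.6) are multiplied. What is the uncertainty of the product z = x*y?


For a product z = x*y, the relative uncertainty is:
uz/z = sqrt((ux/x)^2 + (uy/y)^2)
Relative uncertainties: ux/x = 4.75/71.1 = 0.066807
uy/y = 0.6/20.3 = 0.029557
z = 71.1 * 20.3 = 1443.3
uz = 1443.3 * sqrt(0.066807^2 + 0.029557^2) = 105.44

105.44


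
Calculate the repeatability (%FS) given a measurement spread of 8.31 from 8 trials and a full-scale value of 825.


Repeatability = (spread / full scale) * 100%.
R = (8.31 / 825) * 100
R = 1.007 %FS

1.007 %FS


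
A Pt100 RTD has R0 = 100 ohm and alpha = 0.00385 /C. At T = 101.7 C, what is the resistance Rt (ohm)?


The RTD equation: Rt = R0 * (1 + alpha * T).
Rt = 100 * (1 + 0.00385 * 101.7)
Rt = 100 * (1 + 0.391545)
Rt = 100 * 1.391545
Rt = 139.155 ohm

139.155 ohm


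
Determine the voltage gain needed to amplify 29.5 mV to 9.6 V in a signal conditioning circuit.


Gain = Vout / Vin (converting to same units).
G = 9.6 V / 29.5 mV
G = 9600.0 mV / 29.5 mV
G = 325.42

325.42


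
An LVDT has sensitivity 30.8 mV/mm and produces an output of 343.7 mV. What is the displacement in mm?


Displacement = Vout / sensitivity.
d = 343.7 / 30.8
d = 11.159 mm

11.159 mm


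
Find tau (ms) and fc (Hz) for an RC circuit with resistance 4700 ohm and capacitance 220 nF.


Time constant: tau = R * C.
tau = 4700 * 2.20e-07 = 0.001034 s
tau = 1.034 ms
Cutoff frequency: fc = 1 / (2*pi*R*C).
fc = 1 / (2*pi*0.001034) = 153.92 Hz

tau = 1.034 ms, fc = 153.92 Hz


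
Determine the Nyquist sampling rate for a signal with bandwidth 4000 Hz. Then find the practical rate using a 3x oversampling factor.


By Nyquist theorem, fs_min = 2 * fmax.
fs_min = 2 * 4000 = 8000 Hz
Practical rate = 3 * fs_min = 3 * 8000 = 24000 Hz

fs_min = 8000 Hz, fs_practical = 24000 Hz


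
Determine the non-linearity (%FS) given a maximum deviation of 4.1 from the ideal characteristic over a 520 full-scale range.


Linearity error = (max deviation / full scale) * 100%.
Linearity = (4.1 / 520) * 100
Linearity = 0.788 %FS

0.788 %FS


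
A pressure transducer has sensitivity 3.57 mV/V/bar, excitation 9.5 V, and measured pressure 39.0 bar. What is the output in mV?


Output = sensitivity * Vex * P.
Vout = 3.57 * 9.5 * 39.0
Vout = 33.915 * 39.0
Vout = 1322.68 mV

1322.68 mV


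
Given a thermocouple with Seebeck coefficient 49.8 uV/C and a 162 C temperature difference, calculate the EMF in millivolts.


The thermocouple output V = sensitivity * dT.
V = 49.8 uV/C * 162 C
V = 8067.6 uV
V = 8.068 mV

8.068 mV


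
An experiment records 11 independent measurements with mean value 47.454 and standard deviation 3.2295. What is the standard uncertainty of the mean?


The standard uncertainty for Type A evaluation is u = s / sqrt(n).
u = 3.2295 / sqrt(11)
u = 3.2295 / 3.3166
u = 0.9737

0.9737


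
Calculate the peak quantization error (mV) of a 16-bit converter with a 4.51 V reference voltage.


The maximum quantization error is +/- LSB/2.
LSB = Vref / 2^n = 4.51 / 65536 = 6.882e-05 V
Max error = LSB / 2 = 6.882e-05 / 2 = 3.441e-05 V
Max error = 0.0344 mV

0.0344 mV


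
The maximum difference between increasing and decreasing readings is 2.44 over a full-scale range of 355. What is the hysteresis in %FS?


Hysteresis = (max difference / full scale) * 100%.
H = (2.44 / 355) * 100
H = 0.687 %FS

0.687 %FS


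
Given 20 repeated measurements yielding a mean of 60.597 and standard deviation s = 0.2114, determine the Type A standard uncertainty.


The standard uncertainty for Type A evaluation is u = s / sqrt(n).
u = 0.2114 / sqrt(20)
u = 0.2114 / 4.4721
u = 0.0473

0.0473


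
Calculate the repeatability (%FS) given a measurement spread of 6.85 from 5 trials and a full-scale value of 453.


Repeatability = (spread / full scale) * 100%.
R = (6.85 / 453) * 100
R = 1.512 %FS

1.512 %FS


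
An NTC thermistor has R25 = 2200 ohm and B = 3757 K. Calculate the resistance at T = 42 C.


NTC thermistor equation: Rt = R25 * exp(B * (1/T - 1/T25)).
T in Kelvin: 315.15 K, T25 = 298.15 K
1/T - 1/T25 = 1/315.15 - 1/298.15 = -0.00018092
B * (1/T - 1/T25) = 3757 * -0.00018092 = -0.6797
Rt = 2200 * exp(-0.6797) = 1114.9 ohm

1114.9 ohm


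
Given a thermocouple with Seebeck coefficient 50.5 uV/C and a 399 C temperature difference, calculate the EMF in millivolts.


The thermocouple output V = sensitivity * dT.
V = 50.5 uV/C * 399 C
V = 20149.5 uV
V = 20.149 mV

20.149 mV


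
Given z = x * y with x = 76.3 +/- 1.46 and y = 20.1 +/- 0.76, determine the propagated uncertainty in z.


For a product z = x*y, the relative uncertainty is:
uz/z = sqrt((ux/x)^2 + (uy/y)^2)
Relative uncertainties: ux/x = 1.46/76.3 = 0.019135
uy/y = 0.76/20.1 = 0.037811
z = 76.3 * 20.1 = 1533.6
uz = 1533.6 * sqrt(0.019135^2 + 0.037811^2) = 64.991

64.991


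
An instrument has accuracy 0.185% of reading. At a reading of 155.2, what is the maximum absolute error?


Absolute error = (accuracy% / 100) * reading.
Error = (0.185 / 100) * 155.2
Error = 0.00185 * 155.2
Error = 0.2871

0.2871


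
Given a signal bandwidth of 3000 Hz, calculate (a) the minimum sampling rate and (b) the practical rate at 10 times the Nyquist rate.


By Nyquist theorem, fs_min = 2 * fmax.
fs_min = 2 * 3000 = 6000 Hz
Practical rate = 10 * fs_min = 10 * 6000 = 60000 Hz

fs_min = 6000 Hz, fs_practical = 60000 Hz


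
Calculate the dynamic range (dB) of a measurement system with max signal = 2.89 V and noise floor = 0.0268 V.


Dynamic range = 20 * log10(Vmax / Vnoise).
DR = 20 * log10(2.89 / 0.0268)
DR = 20 * log10(107.84)
DR = 40.66 dB

40.66 dB


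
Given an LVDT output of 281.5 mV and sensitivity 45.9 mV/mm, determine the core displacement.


Displacement = Vout / sensitivity.
d = 281.5 / 45.9
d = 6.133 mm

6.133 mm


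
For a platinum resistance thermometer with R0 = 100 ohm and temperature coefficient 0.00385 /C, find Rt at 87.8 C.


The RTD equation: Rt = R0 * (1 + alpha * T).
Rt = 100 * (1 + 0.00385 * 87.8)
Rt = 100 * (1 + 0.33803)
Rt = 100 * 1.33803
Rt = 133.803 ohm

133.803 ohm


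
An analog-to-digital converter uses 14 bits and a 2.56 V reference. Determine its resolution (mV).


The resolution (LSB) of an ADC is Vref / 2^n.
LSB = 2.56 / 2^14
LSB = 2.56 / 16384
LSB = 0.00015625 V = 0.15625 mV

0.15625 mV


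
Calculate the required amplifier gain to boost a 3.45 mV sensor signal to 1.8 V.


Gain = Vout / Vin (converting to same units).
G = 1.8 V / 3.45 mV
G = 1800.0 mV / 3.45 mV
G = 521.74

521.74


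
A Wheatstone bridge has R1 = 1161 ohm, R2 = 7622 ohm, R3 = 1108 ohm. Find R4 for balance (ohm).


At balance: R1*R4 = R2*R3, so R4 = R2*R3/R1.
R4 = 7622 * 1108 / 1161
R4 = 8445176 / 1161
R4 = 7274.05 ohm

7274.05 ohm


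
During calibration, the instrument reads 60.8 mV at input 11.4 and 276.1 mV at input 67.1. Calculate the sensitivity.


Sensitivity = (y2 - y1) / (x2 - x1).
S = (276.1 - 60.8) / (67.1 - 11.4)
S = 215.3 / 55.7
S = 3.8654 mV/unit

3.8654 mV/unit


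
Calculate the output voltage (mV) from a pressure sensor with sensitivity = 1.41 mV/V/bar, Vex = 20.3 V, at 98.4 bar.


Output = sensitivity * Vex * P.
Vout = 1.41 * 20.3 * 98.4
Vout = 28.623 * 98.4
Vout = 2816.5 mV

2816.5 mV


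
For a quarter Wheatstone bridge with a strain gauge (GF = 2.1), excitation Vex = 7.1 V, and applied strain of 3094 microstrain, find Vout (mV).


Quarter bridge output: Vout = (GF * epsilon * Vex) / 4.
Vout = (2.1 * 3094e-6 * 7.1) / 4
Vout = 0.04613154 / 4 V
Vout = 0.01153288 V = 11.5329 mV

11.5329 mV


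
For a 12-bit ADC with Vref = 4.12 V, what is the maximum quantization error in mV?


The maximum quantization error is +/- LSB/2.
LSB = Vref / 2^n = 4.12 / 4096 = 0.00100586 V
Max error = LSB / 2 = 0.00100586 / 2 = 0.00050293 V
Max error = 0.5029 mV

0.5029 mV


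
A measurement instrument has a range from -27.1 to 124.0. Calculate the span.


Span = upper range - lower range.
Span = 124.0 - (-27.1)
Span = 151.1

151.1


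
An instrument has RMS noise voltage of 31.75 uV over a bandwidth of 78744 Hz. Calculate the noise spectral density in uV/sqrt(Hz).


Noise spectral density = Vrms / sqrt(BW).
NSD = 31.75 / sqrt(78744)
NSD = 31.75 / 280.6136
NSD = 0.1131 uV/sqrt(Hz)

0.1131 uV/sqrt(Hz)


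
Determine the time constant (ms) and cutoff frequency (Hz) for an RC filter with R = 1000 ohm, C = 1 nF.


Time constant: tau = R * C.
tau = 1000 * 1.00e-09 = 1e-06 s
tau = 0.001 ms
Cutoff frequency: fc = 1 / (2*pi*R*C).
fc = 1 / (2*pi*1e-06) = 159154.94 Hz

tau = 0.001 ms, fc = 159154.94 Hz


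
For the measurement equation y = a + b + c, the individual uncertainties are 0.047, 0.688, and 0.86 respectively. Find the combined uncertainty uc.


For a sum of independent quantities, uc = sqrt(u1^2 + u2^2 + u3^2).
uc = sqrt(0.047^2 + 0.688^2 + 0.86^2)
uc = sqrt(0.002209 + 0.473344 + 0.7396)
uc = 1.1023

1.1023


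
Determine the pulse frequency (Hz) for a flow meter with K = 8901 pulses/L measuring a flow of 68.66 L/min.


Frequency = K * Q / 60 (converting L/min to L/s).
f = 8901 * 68.66 / 60
f = 611142.66 / 60
f = 10185.71 Hz

10185.71 Hz


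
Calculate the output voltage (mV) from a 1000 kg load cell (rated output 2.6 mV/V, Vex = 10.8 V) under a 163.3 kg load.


Vout = rated_output * Vex * (load / capacity).
Vout = 2.6 * 10.8 * (163.3 / 1000)
Vout = 2.6 * 10.8 * 0.1633
Vout = 4.585 mV

4.585 mV


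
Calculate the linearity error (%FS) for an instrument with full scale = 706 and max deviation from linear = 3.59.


Linearity error = (max deviation / full scale) * 100%.
Linearity = (3.59 / 706) * 100
Linearity = 0.508 %FS

0.508 %FS


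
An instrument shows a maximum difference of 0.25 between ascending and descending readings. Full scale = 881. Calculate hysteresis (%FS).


Hysteresis = (max difference / full scale) * 100%.
H = (0.25 / 881) * 100
H = 0.028 %FS

0.028 %FS


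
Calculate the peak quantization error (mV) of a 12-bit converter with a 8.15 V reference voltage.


The maximum quantization error is +/- LSB/2.
LSB = Vref / 2^n = 8.15 / 4096 = 0.00198975 V
Max error = LSB / 2 = 0.00198975 / 2 = 0.00099487 V
Max error = 0.9949 mV

0.9949 mV


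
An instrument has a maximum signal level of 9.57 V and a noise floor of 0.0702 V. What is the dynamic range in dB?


Dynamic range = 20 * log10(Vmax / Vnoise).
DR = 20 * log10(9.57 / 0.0702)
DR = 20 * log10(136.32)
DR = 42.69 dB

42.69 dB


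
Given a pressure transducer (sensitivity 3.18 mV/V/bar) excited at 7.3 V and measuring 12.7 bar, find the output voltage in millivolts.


Output = sensitivity * Vex * P.
Vout = 3.18 * 7.3 * 12.7
Vout = 23.214 * 12.7
Vout = 294.82 mV

294.82 mV


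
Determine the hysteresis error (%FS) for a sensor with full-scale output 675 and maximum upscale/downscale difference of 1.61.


Hysteresis = (max difference / full scale) * 100%.
H = (1.61 / 675) * 100
H = 0.239 %FS

0.239 %FS


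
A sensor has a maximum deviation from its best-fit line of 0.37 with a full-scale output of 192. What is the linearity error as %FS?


Linearity error = (max deviation / full scale) * 100%.
Linearity = (0.37 / 192) * 100
Linearity = 0.193 %FS

0.193 %FS


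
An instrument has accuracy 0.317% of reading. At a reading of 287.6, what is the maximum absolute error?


Absolute error = (accuracy% / 100) * reading.
Error = (0.317 / 100) * 287.6
Error = 0.00317 * 287.6
Error = 0.9117

0.9117


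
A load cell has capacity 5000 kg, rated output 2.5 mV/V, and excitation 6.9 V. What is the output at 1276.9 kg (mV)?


Vout = rated_output * Vex * (load / capacity).
Vout = 2.5 * 6.9 * (1276.9 / 5000)
Vout = 2.5 * 6.9 * 0.25538
Vout = 4.405 mV

4.405 mV
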